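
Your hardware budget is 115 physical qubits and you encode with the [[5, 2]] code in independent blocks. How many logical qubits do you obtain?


Each code block uses 5 physical qubits for 2 logical qubit(s).
Number of complete blocks = floor(115 / 5) = 23
Logical qubits = 23 * 2
= 46

46


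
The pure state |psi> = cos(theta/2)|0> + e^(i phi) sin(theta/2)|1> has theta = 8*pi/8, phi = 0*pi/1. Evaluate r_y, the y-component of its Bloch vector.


theta = 3.1416, phi = 0.0000
r_y = sin(theta)*sin(phi) = 0.0000 * 0.0000
r_y = 0.0000

0.0000


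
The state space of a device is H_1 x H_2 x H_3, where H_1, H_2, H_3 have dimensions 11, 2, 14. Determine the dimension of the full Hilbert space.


dim(H_1 x H_2 x H_3) = 11 * 2 * 14
= 22 * 14
= 308

308


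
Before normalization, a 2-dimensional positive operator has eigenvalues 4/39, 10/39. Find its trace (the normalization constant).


tr(M) = sum of eigenvalues
= 4/39 + 10/39
= 14/39
= 0.3590

0.3590


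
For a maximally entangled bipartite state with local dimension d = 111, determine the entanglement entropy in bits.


For a maximally entangled state in d x d:
S = log2(d) = log2(111)
= 6.7944

6.7944


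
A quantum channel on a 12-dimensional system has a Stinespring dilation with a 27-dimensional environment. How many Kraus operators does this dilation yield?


Tracing out the environment in an orthonormal basis {|i>_E} gives Kraus operators K_i = <i|_E U |0>_E.
Number of Kraus operators = dim(H_env) = d_env
= 27

27


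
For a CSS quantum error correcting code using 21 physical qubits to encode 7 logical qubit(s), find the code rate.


Code rate R = k/n
= 7/21
= 0.3333

0.3333


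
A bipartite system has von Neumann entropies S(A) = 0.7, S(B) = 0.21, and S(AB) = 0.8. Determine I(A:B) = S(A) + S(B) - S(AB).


I(A:B) = S(A) + S(B) - S(AB)
= 0.7 + 0.21 - 0.8
= 0.1100

0.1100


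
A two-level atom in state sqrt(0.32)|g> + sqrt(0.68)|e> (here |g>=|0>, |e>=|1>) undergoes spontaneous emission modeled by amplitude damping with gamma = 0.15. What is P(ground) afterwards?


For amplitude damping with parameter gamma on state sqrt(a)|0> + sqrt(b)|1>:
alpha^2 = 0.32, beta^2 = 0.68
P(|0>) = alpha^2 + gamma * beta^2
= 0.32 + 0.15 * 0.68
= 0.32 + 0.1020
= 0.4220

0.4220


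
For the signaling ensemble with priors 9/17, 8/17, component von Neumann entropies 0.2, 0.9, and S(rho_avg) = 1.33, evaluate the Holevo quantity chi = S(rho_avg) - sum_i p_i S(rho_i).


chi = S(rho) - sum_i p_i * S(rho_i)
Weighted entropy = 9/17 * 0.2 + 8/17 * 0.9
= 0.5294
chi = 1.33 - 0.5294
= 0.8006

0.8006


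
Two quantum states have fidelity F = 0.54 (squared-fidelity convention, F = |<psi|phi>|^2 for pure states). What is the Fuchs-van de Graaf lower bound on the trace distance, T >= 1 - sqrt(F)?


Fuchs-van de Graaf (squared-fidelity convention): 1 - sqrt(F) <= T <= sqrt(1 - F).
Lower bound: T >= 1 - sqrt(F)
sqrt(F) = sqrt(0.54) = 0.7348
T >= 1 - 0.7348
T >= 0.2652

0.2652


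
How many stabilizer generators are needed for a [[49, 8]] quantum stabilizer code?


For an [[n,k]] stabilizer code:
Number of stabilizer generators = n - k
= 49 - 8
= 41

41


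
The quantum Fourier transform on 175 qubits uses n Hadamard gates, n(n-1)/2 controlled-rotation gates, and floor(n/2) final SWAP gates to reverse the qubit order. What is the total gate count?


Hadamard gates: 175
Controlled rotations: n*(n-1)/2 = 175*174/2 = 15225
SWAP gates: floor(n/2) = floor(175/2) = 87
Total = 175 + 15225 + 87
= 15487

15487


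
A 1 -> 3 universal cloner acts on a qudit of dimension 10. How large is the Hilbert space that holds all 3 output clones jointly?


Output space = H^(tensor 3) where dim(H) = 10
dim = 10^3
= 100 (after 2 factors)
= 1000 (after 3 factors)
= 1000

1000


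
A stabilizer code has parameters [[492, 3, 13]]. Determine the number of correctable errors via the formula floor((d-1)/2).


Code parameters: [[492, 3, 13]], distance d = 13.
Number of correctable errors = floor((d-1)/2)
= floor((13 - 1)/2)
= floor(12/2)
= 6

6


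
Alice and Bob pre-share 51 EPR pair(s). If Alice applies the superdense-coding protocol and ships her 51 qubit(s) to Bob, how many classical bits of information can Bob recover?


Superdense coding allows 2 classical bits per shared entangled pair.
51 pair(s) -> 2 * 51 = 102 classical bits

102


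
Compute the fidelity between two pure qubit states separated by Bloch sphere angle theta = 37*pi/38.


For states separated by angle theta on Bloch sphere:
F = cos^2(theta/2)
theta = 37*pi/38 = 3.0589
theta/2 = 1.5295
cos(theta/2) = 0.0413
F = 0.0017

0.0017


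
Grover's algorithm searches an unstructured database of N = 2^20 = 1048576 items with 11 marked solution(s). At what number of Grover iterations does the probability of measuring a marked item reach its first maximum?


After j Grover iterations the success probability is P(j) = sin^2((2j+1)*theta), where sin(theta) = sqrt(k/N).
N = 2^20 = 1048576, k = 11
sin(theta) = sqrt(k/N) = 0.003238891397
theta = arcsin(sqrt(k/N)) = 0.00323889706 rad
P(j) reaches its first maximum when (2j+1)*theta is as close as possible to pi/2, i.e. j = round(pi/(4*theta) - 1/2).
pi/(4*theta) - 1/2 = 241.9894
(For comparison, the common estimate pi/4 * sqrt(N/k) = 242.4898; the exact maximiser is used here.)
Optimal iterations = 242

242


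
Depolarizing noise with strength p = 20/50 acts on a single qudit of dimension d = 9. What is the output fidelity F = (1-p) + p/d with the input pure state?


F = (1-p) + p/d
= (1 - 0.4000) + 0.4000/9
= 0.6000 + 0.0444
= 0.6444

0.6444


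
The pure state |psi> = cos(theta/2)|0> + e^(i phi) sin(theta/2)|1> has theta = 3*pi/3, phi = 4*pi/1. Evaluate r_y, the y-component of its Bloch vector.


theta = 3.1416, phi = 12.5664
r_y = sin(theta)*sin(phi) = 0.0000 * 0.0000
r_y = 0.0000

0.0000


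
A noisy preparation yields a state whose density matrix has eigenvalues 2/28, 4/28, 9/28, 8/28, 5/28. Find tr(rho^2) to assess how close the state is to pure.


tr(rho^2) = sum of eigenvalues squared
= (2/28)^2 + (4/28)^2 + (9/28)^2 + (8/28)^2 + (5/28)^2
= (4 + 16 + 81 + 64 + 25) / 784
= 190/784
= 0.2423

0.2423


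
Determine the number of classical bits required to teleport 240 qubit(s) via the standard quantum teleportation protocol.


Quantum teleportation requires 2 classical bits per qubit teleported.
240 qubit(s) -> 2 * 240 = 480 classical bits

480


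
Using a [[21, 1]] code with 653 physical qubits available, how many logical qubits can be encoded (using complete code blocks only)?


Each code block uses 21 physical qubits for 1 logical qubit(s).
Number of complete blocks = floor(653 / 21) = 31
Logical qubits = 31 * 1
= 31

31


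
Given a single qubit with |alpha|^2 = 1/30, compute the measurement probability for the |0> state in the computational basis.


|alpha|^2 = 1/30 = 0.0333
|beta|^2 = 1 - 1/30 = 29/30 = 0.9667
P(|0>) = |alpha|^2 = 0.0333

0.0333


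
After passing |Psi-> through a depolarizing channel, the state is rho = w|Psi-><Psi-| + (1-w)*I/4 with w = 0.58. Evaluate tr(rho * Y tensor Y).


|Psi-> = (|01> - |10>)/sqrt(2)
For the pure Bell state, <Y_A Y_B> = -1 (Bell-state Pauli correlator).
The maximally-mixed part I/4 has tr(I/4 * P tensor P) = 0 for any traceless Pauli P.
So <Y_A Y_B>_rho = w * (-1) + (1 - w) * 0
= 0.58 * (-1)
= -0.5800

-0.5800


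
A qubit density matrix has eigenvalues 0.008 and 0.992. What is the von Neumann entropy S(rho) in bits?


S = -p*log2(p) - (1-p)*log2(1-p)
p = 0.0080, 1-p = 0.9920
= -0.0080 * log2(0.0080) - 0.9920 * log2(0.9920)
= -(-0.0557) - (-0.0115)
= 0.0672

0.0672


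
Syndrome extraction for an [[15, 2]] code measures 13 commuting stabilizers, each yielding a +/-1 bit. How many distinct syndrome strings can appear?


Each stabilizer generator gives a binary (+1 or -1) measurement outcome.
With 13 independent generators:
Total syndromes = 2^13
= 8192

8192


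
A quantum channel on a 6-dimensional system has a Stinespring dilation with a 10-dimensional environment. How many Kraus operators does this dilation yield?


Tracing out the environment in an orthonormal basis {|i>_E} gives Kraus operators K_i = <i|_E U |0>_E.
Number of Kraus operators = dim(H_env) = d_env
= 10

10


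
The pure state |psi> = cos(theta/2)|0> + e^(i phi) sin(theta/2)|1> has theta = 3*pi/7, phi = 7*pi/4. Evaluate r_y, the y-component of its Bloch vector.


theta = 1.3464, phi = 5.4978
r_y = sin(theta)*sin(phi) = 0.9749 * -0.7071
r_y = -0.6894

-0.6894


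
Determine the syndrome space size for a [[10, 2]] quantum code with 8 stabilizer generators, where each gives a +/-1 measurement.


Each stabilizer generator gives a binary (+1 or -1) measurement outcome.
With 8 independent generators:
Total syndromes = 2^8
= 256

256


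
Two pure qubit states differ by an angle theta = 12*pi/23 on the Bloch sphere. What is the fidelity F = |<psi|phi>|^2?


For states separated by angle theta on Bloch sphere:
F = cos^2(theta/2)
theta = 12*pi/23 = 1.6391
theta/2 = 0.8195
cos(theta/2) = 0.6826
F = 0.4659

0.4659


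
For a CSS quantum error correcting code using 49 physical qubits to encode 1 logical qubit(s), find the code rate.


Code rate R = k/n
= 1/49
= 0.0204

0.0204


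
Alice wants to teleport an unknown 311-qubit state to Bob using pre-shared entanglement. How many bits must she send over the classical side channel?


Quantum teleportation requires 2 classical bits per qubit teleported.
311 qubit(s) -> 2 * 311 = 622 classical bits

622


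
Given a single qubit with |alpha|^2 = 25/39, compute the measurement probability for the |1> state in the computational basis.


|alpha|^2 = 25/39 = 0.6410
|beta|^2 = 1 - 25/39 = 14/39 = 0.3590
P(|1>) = |beta|^2 = 0.3590

0.3590


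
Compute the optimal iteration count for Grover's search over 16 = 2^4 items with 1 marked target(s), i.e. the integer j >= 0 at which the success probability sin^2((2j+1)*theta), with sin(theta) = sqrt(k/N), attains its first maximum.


After j Grover iterations the success probability is P(j) = sin^2((2j+1)*theta), where sin(theta) = sqrt(k/N).
N = 2^4 = 16, k = 1
sin(theta) = sqrt(k/N) = 0.25
theta = arcsin(sqrt(k/N)) = 0.2526802551 rad
P(j) reaches its first maximum when (2j+1)*theta is as close as possible to pi/2, i.e. j = round(pi/(4*theta) - 1/2).
pi/(4*theta) - 1/2 = 2.6083
(For comparison, the common estimate pi/4 * sqrt(N/k) = 3.1416; the exact maximiser is used here.)
Optimal iterations = 3

3


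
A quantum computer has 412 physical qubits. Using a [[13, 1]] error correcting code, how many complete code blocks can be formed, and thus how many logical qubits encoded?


Each code block uses 13 physical qubits for 1 logical qubit(s).
Number of complete blocks = floor(412 / 13) = 31
Logical qubits = 31 * 1
= 31

31


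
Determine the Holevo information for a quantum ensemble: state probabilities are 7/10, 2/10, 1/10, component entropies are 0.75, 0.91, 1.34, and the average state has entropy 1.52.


chi = S(rho) - sum_i p_i * S(rho_i)
Weighted entropy = 7/10 * 0.75 + 2/10 * 0.91 + 1/10 * 1.34
= 0.8410
chi = 1.52 - 0.8410
= 0.6790

0.6790


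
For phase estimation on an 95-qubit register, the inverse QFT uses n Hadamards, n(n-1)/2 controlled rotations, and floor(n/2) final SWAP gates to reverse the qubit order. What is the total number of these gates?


Hadamard gates: 95
Controlled rotations: n*(n-1)/2 = 95*94/2 = 4465
SWAP gates: floor(n/2) = floor(95/2) = 47
Total = 95 + 4465 + 47
= 4607

4607


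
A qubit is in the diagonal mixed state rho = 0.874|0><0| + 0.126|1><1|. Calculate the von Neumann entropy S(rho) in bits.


S = -p*log2(p) - (1-p)*log2(1-p)
p = 0.8740, 1-p = 0.1260
= -0.8740 * log2(0.8740) - 0.1260 * log2(0.1260)
= -(-0.1698) - (-0.3766)
= 0.5464

0.5464


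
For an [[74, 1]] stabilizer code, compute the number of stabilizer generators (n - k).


For an [[n,k]] stabilizer code:
Number of stabilizer generators = n - k
= 74 - 1
= 73

73


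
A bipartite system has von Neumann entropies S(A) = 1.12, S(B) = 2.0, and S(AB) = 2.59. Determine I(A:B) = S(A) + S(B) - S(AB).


I(A:B) = S(A) + S(B) - S(AB)
= 1.12 + 2.0 - 2.59
= 0.5300

0.5300


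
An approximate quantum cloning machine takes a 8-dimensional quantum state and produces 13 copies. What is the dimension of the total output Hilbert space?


Output space = H^(tensor 13) where dim(H) = 8
dim = 8^13
= 64 (after 2 factors)
= 512 (after 3 factors)
= 4096 (after 4 factors)
= 32768 (after 5 factors)
= 262144 (after 6 factors)
= 2097152 (after 7 factors)
= 16777216 (after 8 factors)
= 134217728 (after 9 factors)
= 1073741824 (after 10 factors)
= 8589934592 (after 11 factors)
= 68719476736 (after 12 factors)
= 549755813888 (after 13 factors)
= 549755813888

549755813888


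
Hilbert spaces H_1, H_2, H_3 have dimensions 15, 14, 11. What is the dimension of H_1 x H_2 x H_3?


dim(H_1 x H_2 x H_3) = 15 * 14 * 11
= 210 * 11
= 2310

2310


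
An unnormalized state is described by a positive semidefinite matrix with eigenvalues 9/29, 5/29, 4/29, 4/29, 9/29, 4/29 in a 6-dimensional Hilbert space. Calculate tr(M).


tr(M) = sum of eigenvalues
= 9/29 + 5/29 + 4/29 + 4/29 + 9/29 + 4/29
= 35/29
= 1.2069

1.2069


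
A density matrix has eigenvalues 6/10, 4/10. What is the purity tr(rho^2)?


tr(rho^2) = sum of eigenvalues squared
= (6/10)^2 + (4/10)^2
= (36 + 16) / 100
= 52/100
= 0.5200

0.5200


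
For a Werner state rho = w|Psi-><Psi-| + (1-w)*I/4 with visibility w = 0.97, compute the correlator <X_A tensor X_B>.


|Psi-> = (|01> - |10>)/sqrt(2)
For the pure Bell state, <X_A X_B> = -1 (Bell-state Pauli correlator).
The maximally-mixed part I/4 has tr(I/4 * P tensor P) = 0 for any traceless Pauli P.
So <X_A X_B>_rho = w * (-1) + (1 - w) * 0
= 0.97 * (-1)
= -0.9700

-0.9700


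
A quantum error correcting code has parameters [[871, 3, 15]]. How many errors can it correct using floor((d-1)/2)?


Code parameters: [[871, 3, 15]], distance d = 15.
Number of correctable errors = floor((d-1)/2)
= floor((15 - 1)/2)
= floor(14/2)
= 7

7


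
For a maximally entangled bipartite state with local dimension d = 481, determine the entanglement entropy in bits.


For a maximally entangled state in d x d:
S = log2(d) = log2(481)
= 8.9099

8.9099


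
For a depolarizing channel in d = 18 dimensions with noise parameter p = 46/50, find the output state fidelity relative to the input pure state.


F = (1-p) + p/d
= (1 - 0.9200) + 0.9200/18
= 0.0800 + 0.0511
= 0.1311

0.1311


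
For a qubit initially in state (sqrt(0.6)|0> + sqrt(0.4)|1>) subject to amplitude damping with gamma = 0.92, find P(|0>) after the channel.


For amplitude damping with parameter gamma on state sqrt(a)|0> + sqrt(b)|1>:
alpha^2 = 0.6, beta^2 = 0.4
P(|0>) = alpha^2 + gamma * beta^2
= 0.6 + 0.92 * 0.4
= 0.6 + 0.3680
= 0.9680

0.9680


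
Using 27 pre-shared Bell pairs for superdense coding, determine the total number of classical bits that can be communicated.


Superdense coding allows 2 classical bits per shared entangled pair.
27 pair(s) -> 2 * 27 = 54 classical bits

54


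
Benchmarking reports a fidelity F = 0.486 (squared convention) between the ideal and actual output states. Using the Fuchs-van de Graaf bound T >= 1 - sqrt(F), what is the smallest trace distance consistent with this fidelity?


Fuchs-van de Graaf (squared-fidelity convention): 1 - sqrt(F) <= T <= sqrt(1 - F).
Lower bound: T >= 1 - sqrt(F)
sqrt(F) = sqrt(0.486) = 0.6971
T >= 1 - 0.6971
T >= 0.3029

0.3029


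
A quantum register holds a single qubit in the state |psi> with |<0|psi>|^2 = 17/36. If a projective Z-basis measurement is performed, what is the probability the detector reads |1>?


|alpha|^2 = 17/36 = 0.4722
|beta|^2 = 1 - 17/36 = 19/36 = 0.5278
P(|1>) = |beta|^2 = 0.5278

0.5278


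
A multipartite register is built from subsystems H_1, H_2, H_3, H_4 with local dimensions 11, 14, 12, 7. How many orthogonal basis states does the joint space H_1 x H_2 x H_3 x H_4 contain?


dim(H_1 x H_2 x H_3 x H_4) = 11 * 14 * 12 * 7
= 154 * 12 * 7
= 1848 * 7
= 12936

12936


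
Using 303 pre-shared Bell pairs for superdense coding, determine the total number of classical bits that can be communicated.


Superdense coding allows 2 classical bits per shared entangled pair.
303 pair(s) -> 2 * 303 = 606 classical bits

606


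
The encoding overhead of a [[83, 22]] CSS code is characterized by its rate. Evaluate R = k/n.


Code rate R = k/n
= 22/83
= 0.2651

0.2651


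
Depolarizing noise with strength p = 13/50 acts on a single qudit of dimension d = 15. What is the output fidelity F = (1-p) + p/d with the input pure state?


F = (1-p) + p/d
= (1 - 0.2600) + 0.2600/15
= 0.7400 + 0.0173
= 0.7573

0.7573


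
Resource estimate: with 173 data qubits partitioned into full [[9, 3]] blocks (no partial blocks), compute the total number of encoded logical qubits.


Each code block uses 9 physical qubits for 3 logical qubit(s).
Number of complete blocks = floor(173 / 9) = 19
Logical qubits = 19 * 3
= 57

57


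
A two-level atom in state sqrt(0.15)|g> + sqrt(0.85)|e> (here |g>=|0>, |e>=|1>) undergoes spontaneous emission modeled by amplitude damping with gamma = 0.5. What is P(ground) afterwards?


For amplitude damping with parameter gamma on state sqrt(a)|0> + sqrt(b)|1>:
alpha^2 = 0.15, beta^2 = 0.85
P(|0>) = alpha^2 + gamma * beta^2
= 0.15 + 0.5 * 0.85
= 0.15 + 0.4250
= 0.5750

0.5750


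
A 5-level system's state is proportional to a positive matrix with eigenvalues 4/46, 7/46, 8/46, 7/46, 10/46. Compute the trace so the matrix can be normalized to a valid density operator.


tr(M) = sum of eigenvalues
= 4/46 + 7/46 + 8/46 + 7/46 + 10/46
= 36/46
= 0.7826

0.7826


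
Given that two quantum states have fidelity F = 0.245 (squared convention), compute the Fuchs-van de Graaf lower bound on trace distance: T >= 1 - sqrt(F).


Fuchs-van de Graaf (squared-fidelity convention): 1 - sqrt(F) <= T <= sqrt(1 - F).
Lower bound: T >= 1 - sqrt(F)
sqrt(F) = sqrt(0.245) = 0.4950
T >= 1 - 0.4950
T >= 0.5050

0.5050


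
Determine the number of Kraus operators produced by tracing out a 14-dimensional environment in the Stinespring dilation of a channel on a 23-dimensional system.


Tracing out the environment in an orthonormal basis {|i>_E} gives Kraus operators K_i = <i|_E U |0>_E.
Number of Kraus operators = dim(H_env) = d_env
= 14

14


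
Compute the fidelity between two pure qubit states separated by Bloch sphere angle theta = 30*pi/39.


For states separated by angle theta on Bloch sphere:
F = cos^2(theta/2)
theta = 30*pi/39 = 2.4166
theta/2 = 1.2083
cos(theta/2) = 0.3546
F = 0.1257

0.1257


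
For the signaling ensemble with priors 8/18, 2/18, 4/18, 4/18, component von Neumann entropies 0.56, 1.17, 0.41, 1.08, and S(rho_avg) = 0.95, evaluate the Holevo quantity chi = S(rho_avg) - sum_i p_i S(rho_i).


chi = S(rho) - sum_i p_i * S(rho_i)
Weighted entropy = 8/18 * 0.56 + 2/18 * 1.17 + 4/18 * 0.41 + 4/18 * 1.08
= 0.7100
chi = 0.95 - 0.7100
= 0.2400

0.2400


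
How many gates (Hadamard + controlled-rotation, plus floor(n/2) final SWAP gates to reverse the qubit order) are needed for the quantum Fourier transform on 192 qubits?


Hadamard gates: 192
Controlled rotations: n*(n-1)/2 = 192*191/2 = 18336
SWAP gates: floor(n/2) = floor(192/2) = 96
Total = 192 + 18336 + 96
= 18624

18624


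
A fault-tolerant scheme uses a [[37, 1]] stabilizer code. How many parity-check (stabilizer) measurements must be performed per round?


For an [[n,k]] stabilizer code:
Number of stabilizer generators = n - k
= 37 - 1
= 36

36


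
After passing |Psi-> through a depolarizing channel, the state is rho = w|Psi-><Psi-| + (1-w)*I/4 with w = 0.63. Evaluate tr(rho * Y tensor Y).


|Psi-> = (|01> - |10>)/sqrt(2)
For the pure Bell state, <Y_A Y_B> = -1 (Bell-state Pauli correlator).
The maximally-mixed part I/4 has tr(I/4 * P tensor P) = 0 for any traceless Pauli P.
So <Y_A Y_B>_rho = w * (-1) + (1 - w) * 0
= 0.63 * (-1)
= -0.6300

-0.6300


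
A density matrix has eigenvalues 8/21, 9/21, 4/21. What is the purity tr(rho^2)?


tr(rho^2) = sum of eigenvalues squared
= (8/21)^2 + (9/21)^2 + (4/21)^2
= (64 + 81 + 16) / 441
= 161/441
= 0.3651

0.3651


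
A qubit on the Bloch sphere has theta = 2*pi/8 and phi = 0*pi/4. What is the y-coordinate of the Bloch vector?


theta = 0.7854, phi = 0.0000
r_y = sin(theta)*sin(phi) = 0.7071 * 0.0000
r_y = 0.0000

0.0000


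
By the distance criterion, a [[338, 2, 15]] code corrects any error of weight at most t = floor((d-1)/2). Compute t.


Code parameters: [[338, 2, 15]], distance d = 15.
Number of correctable errors = floor((d-1)/2)
= floor((15 - 1)/2)
= floor(14/2)
= 7

7


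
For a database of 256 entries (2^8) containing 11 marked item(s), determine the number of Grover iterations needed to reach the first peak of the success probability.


After j Grover iterations the success probability is P(j) = sin^2((2j+1)*theta), where sin(theta) = sqrt(k/N).
N = 2^8 = 256, k = 11
sin(theta) = sqrt(k/N) = 0.2072890494
theta = arcsin(sqrt(k/N)) = 0.2088030017 rad
P(j) reaches its first maximum when (2j+1)*theta is as close as possible to pi/2, i.e. j = round(pi/(4*theta) - 1/2).
pi/(4*theta) - 1/2 = 3.2614
(For comparison, the common estimate pi/4 * sqrt(N/k) = 3.7889; the exact maximiser is used here.)
Optimal iterations = 3

3


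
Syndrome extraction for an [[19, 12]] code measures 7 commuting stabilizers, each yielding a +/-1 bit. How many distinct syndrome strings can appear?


Each stabilizer generator gives a binary (+1 or -1) measurement outcome.
With 7 independent generators:
Total syndromes = 2^7
= 128

128


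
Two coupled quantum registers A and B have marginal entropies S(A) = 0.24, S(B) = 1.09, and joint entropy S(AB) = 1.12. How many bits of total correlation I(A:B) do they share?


I(A:B) = S(A) + S(B) - S(AB)
= 0.24 + 1.09 - 1.12
= 0.2100

0.2100


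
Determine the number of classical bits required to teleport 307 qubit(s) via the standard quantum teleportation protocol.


Quantum teleportation requires 2 classical bits per qubit teleported.
307 qubit(s) -> 2 * 307 = 614 classical bits

614


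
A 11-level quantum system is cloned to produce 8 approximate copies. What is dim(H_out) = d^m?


Output space = H^(tensor 8) where dim(H) = 11
dim = 11^8
= 121 (after 2 factors)
= 1331 (after 3 factors)
= 14641 (after 4 factors)
= 161051 (after 5 factors)
= 1771561 (after 6 factors)
= 19487171 (after 7 factors)
= 214358881 (after 8 factors)
= 214358881

214358881


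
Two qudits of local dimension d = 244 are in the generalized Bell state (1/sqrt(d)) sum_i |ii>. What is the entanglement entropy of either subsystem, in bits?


For a maximally entangled state in d x d:
S = log2(d) = log2(244)
= 7.9307

7.9307


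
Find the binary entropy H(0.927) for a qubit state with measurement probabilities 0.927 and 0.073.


S = -p*log2(p) - (1-p)*log2(1-p)
p = 0.9270, 1-p = 0.0730
= -0.9270 * log2(0.9270) - 0.0730 * log2(0.0730)
= -(-0.1014) - (-0.2756)
= 0.3770

0.3770


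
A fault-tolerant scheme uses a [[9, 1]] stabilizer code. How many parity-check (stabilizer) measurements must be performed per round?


For an [[n,k]] stabilizer code:
Number of stabilizer generators = n - k
= 9 - 1
= 8

8


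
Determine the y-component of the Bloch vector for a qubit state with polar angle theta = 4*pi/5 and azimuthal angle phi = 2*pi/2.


theta = 2.5133, phi = 3.1416
r_y = sin(theta)*sin(phi) = 0.5878 * 0.0000
r_y = 0.0000

0.0000


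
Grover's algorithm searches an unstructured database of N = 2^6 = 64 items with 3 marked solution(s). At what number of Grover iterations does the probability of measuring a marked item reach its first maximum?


After j Grover iterations the success probability is P(j) = sin^2((2j+1)*theta), where sin(theta) = sqrt(k/N).
N = 2^6 = 64, k = 3
sin(theta) = sqrt(k/N) = 0.2165063509
theta = arcsin(sqrt(k/N)) = 0.2182345144 rad
P(j) reaches its first maximum when (2j+1)*theta is as close as possible to pi/2, i.e. j = round(pi/(4*theta) - 1/2).
pi/(4*theta) - 1/2 = 3.0989
(For comparison, the common estimate pi/4 * sqrt(N/k) = 3.6276; the exact maximiser is used here.)
Optimal iterations = 3

3


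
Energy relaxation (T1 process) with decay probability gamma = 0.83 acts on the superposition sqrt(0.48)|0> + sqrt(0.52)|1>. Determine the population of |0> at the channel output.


For amplitude damping with parameter gamma on state sqrt(a)|0> + sqrt(b)|1>:
alpha^2 = 0.48, beta^2 = 0.52
P(|0>) = alpha^2 + gamma * beta^2
= 0.48 + 0.83 * 0.52
= 0.48 + 0.4316
= 0.9116

0.9116


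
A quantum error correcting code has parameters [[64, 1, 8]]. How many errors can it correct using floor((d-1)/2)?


Code parameters: [[64, 1, 8]], distance d = 8.
Number of correctable errors = floor((d-1)/2)
= floor((8 - 1)/2)
= floor(7/2)
= 3

3


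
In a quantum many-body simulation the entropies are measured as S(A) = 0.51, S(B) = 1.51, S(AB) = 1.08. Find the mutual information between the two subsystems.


I(A:B) = S(A) + S(B) - S(AB)
= 0.51 + 1.51 - 1.08
= 0.9400

0.9400


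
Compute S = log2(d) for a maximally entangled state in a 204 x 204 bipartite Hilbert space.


For a maximally entangled state in d x d:
S = log2(d) = log2(204)
= 7.6724

7.6724


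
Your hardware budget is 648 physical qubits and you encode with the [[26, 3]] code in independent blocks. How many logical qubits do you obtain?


Each code block uses 26 physical qubits for 3 logical qubit(s).
Number of complete blocks = floor(648 / 26) = 24
Logical qubits = 24 * 3
= 72

72


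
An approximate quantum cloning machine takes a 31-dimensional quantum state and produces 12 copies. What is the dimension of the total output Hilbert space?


Output space = H^(tensor 12) where dim(H) = 31
dim = 31^12
= 961 (after 2 factors)
= 29791 (after 3 factors)
= 923521 (after 4 factors)
= 28629151 (after 5 factors)
= 887503681 (after 6 factors)
= 27512614111 (after 7 factors)
= 852891037441 (after 8 factors)
= 26439622160671 (after 9 factors)
= 819628286980801 (after 10 factors)
= 25408476896404831 (after 11 factors)
= 787662783788549761 (after 12 factors)
= 787662783788549761

787662783788549761


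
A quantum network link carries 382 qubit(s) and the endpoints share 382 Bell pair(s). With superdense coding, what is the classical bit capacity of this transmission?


Superdense coding allows 2 classical bits per shared entangled pair.
382 pair(s) -> 2 * 382 = 764 classical bits

764


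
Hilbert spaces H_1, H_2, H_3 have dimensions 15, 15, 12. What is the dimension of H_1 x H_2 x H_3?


dim(H_1 x H_2 x H_3) = 15 * 15 * 12
= 225 * 12
= 2700

2700


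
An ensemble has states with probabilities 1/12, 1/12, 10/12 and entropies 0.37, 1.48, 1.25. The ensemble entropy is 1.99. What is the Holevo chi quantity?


chi = S(rho) - sum_i p_i * S(rho_i)
Weighted entropy = 1/12 * 0.37 + 1/12 * 1.48 + 10/12 * 1.25
= 1.1958
chi = 1.99 - 1.1958
= 0.7942

0.7942


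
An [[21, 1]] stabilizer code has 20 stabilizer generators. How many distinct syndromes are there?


Each stabilizer generator gives a binary (+1 or -1) measurement outcome.
With 20 independent generators:
Total syndromes = 2^20
= 1048576

1048576


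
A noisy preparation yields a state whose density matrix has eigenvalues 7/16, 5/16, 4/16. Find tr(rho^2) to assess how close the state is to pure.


tr(rho^2) = sum of eigenvalues squared
= (7/16)^2 + (5/16)^2 + (4/16)^2
= (49 + 25 + 16) / 256
= 90/256
= 0.3516

0.3516


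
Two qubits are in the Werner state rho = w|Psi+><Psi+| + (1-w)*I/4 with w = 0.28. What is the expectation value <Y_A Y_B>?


|Psi+> = (|01> + |10>)/sqrt(2)
For the pure Bell state, <Y_A Y_B> = +1 (Bell-state Pauli correlator).
The maximally-mixed part I/4 has tr(I/4 * P tensor P) = 0 for any traceless Pauli P.
So <Y_A Y_B>_rho = w * (+1) + (1 - w) * 0
= 0.28 * (+1)
= 0.2800

0.2800


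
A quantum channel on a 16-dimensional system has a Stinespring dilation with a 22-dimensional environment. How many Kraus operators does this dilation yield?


Tracing out the environment in an orthonormal basis {|i>_E} gives Kraus operators K_i = <i|_E U |0>_E.
Number of Kraus operators = dim(H_env) = d_env
= 22

22


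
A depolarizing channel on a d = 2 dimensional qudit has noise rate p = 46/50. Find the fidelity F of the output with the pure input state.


F = (1-p) + p/d
= (1 - 0.9200) + 0.9200/2
= 0.0800 + 0.4600
= 0.5400

0.5400


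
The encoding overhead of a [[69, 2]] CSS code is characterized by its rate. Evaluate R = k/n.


Code rate R = k/n
= 2/69
= 0.0290

0.0290


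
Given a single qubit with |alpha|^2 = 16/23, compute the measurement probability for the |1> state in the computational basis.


|alpha|^2 = 16/23 = 0.6957
|beta|^2 = 1 - 16/23 = 7/23 = 0.3043
P(|1>) = |beta|^2 = 0.3043

0.3043


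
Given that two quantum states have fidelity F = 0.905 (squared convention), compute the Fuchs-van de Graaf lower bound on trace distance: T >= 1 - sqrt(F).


Fuchs-van de Graaf (squared-fidelity convention): 1 - sqrt(F) <= T <= sqrt(1 - F).
Lower bound: T >= 1 - sqrt(F)
sqrt(F) = sqrt(0.905) = 0.9513
T >= 1 - 0.9513
T >= 0.0487

0.0487


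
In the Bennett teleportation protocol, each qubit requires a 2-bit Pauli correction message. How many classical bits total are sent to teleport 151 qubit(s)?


Quantum teleportation requires 2 classical bits per qubit teleported.
151 qubit(s) -> 2 * 151 = 302 classical bits

302


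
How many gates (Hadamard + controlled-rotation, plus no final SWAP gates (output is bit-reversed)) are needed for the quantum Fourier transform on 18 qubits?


Hadamard gates: 18
Controlled rotations: n*(n-1)/2 = 18*17/2 = 153
SWAP gates: 0 (omitted)
Total = 18 + 153
= 171

171


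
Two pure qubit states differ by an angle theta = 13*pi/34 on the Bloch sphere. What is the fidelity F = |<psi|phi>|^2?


For states separated by angle theta on Bloch sphere:
F = cos^2(theta/2)
theta = 13*pi/34 = 1.2012
theta/2 = 0.6006
cos(theta/2) = 0.8250
F = 0.6806

0.6806


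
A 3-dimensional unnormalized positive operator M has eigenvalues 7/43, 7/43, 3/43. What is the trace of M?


tr(M) = sum of eigenvalues
= 7/43 + 7/43 + 3/43
= 17/43
= 0.3953

0.3953


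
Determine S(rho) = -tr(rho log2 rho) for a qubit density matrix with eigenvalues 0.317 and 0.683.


S = -p*log2(p) - (1-p)*log2(1-p)
p = 0.3170, 1-p = 0.6830
= -0.3170 * log2(0.3170) - 0.6830 * log2(0.6830)
= -(-0.5254) - (-0.3757)
= 0.9011

0.9011


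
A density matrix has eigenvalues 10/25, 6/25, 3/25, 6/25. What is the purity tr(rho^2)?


tr(rho^2) = sum of eigenvalues squared
= (10/25)^2 + (6/25)^2 + (3/25)^2 + (6/25)^2
= (100 + 36 + 9 + 36) / 625
= 181/625
= 0.2896

0.2896


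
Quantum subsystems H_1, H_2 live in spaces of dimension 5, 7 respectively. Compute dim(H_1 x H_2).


dim(H_1 x H_2) = 5 * 7
= 35

35


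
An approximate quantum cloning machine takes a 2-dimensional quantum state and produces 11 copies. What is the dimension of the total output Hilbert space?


Output space = H^(tensor 11) where dim(H) = 2
dim = 2^11
= 4 (after 2 factors)
= 8 (after 3 factors)
= 16 (after 4 factors)
= 32 (after 5 factors)
= 64 (after 6 factors)
= 128 (after 7 factors)
= 256 (after 8 factors)
= 512 (after 9 factors)
= 1024 (after 10 factors)
= 2048 (after 11 factors)
= 2048

2048


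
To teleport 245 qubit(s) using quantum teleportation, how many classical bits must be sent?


Quantum teleportation requires 2 classical bits per qubit teleported.
245 qubit(s) -> 2 * 245 = 490 classical bits

490


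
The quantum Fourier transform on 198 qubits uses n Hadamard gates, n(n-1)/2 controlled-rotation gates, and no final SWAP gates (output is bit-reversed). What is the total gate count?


Hadamard gates: 198
Controlled rotations: n*(n-1)/2 = 198*197/2 = 19503
SWAP gates: 0 (omitted)
Total = 198 + 19503
= 19701

19701


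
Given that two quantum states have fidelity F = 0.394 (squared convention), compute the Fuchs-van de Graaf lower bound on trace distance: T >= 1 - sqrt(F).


Fuchs-van de Graaf (squared-fidelity convention): 1 - sqrt(F) <= T <= sqrt(1 - F).
Lower bound: T >= 1 - sqrt(F)
sqrt(F) = sqrt(0.394) = 0.6277
T >= 1 - 0.6277
T >= 0.3723

0.3723


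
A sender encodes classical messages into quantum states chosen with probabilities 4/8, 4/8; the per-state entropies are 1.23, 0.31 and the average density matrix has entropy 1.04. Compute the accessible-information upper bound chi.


chi = S(rho) - sum_i p_i * S(rho_i)
Weighted entropy = 4/8 * 1.23 + 4/8 * 0.31
= 0.7700
chi = 1.04 - 0.7700
= 0.2700

0.2700


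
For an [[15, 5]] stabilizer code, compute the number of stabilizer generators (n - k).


For an [[n,k]] stabilizer code:
Number of stabilizer generators = n - k
= 15 - 5
= 10

10


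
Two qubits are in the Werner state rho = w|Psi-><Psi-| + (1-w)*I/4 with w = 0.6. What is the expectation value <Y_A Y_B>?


|Psi-> = (|01> - |10>)/sqrt(2)
For the pure Bell state, <Y_A Y_B> = -1 (Bell-state Pauli correlator).
The maximally-mixed part I/4 has tr(I/4 * P tensor P) = 0 for any traceless Pauli P.
So <Y_A Y_B>_rho = w * (-1) + (1 - w) * 0
= 0.6 * (-1)
= -0.6000

-0.6000


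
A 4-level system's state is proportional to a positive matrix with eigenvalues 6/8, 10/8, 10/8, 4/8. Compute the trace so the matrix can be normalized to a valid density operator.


tr(M) = sum of eigenvalues
= 6/8 + 10/8 + 10/8 + 4/8
= 30/8
= 3.7500

3.7500


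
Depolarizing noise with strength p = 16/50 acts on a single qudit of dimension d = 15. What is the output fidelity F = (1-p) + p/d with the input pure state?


F = (1-p) + p/d
= (1 - 0.3200) + 0.3200/15
= 0.6800 + 0.0213
= 0.7013

0.7013


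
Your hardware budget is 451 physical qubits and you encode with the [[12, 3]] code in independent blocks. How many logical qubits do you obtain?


Each code block uses 12 physical qubits for 3 logical qubit(s).
Number of complete blocks = floor(451 / 12) = 37
Logical qubits = 37 * 3
= 111

111


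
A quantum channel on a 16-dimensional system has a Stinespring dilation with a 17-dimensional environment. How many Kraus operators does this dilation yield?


Tracing out the environment in an orthonormal basis {|i>_E} gives Kraus operators K_i = <i|_E U |0>_E.
Number of Kraus operators = dim(H_env) = d_env
= 17

17


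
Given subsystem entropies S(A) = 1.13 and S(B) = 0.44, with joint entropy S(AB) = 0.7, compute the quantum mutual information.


I(A:B) = S(A) + S(B) - S(AB)
= 1.13 + 0.44 - 0.7
= 0.8700

0.8700


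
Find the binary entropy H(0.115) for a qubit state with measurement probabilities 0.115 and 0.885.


S = -p*log2(p) - (1-p)*log2(1-p)
p = 0.1150, 1-p = 0.8850
= -0.1150 * log2(0.1150) - 0.8850 * log2(0.8850)
= -(-0.3588) - (-0.1560)
= 0.5148

0.5148


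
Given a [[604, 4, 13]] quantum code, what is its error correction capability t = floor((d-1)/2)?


Code parameters: [[604, 4, 13]], distance d = 13.
Number of correctable errors = floor((d-1)/2)
= floor((13 - 1)/2)
= floor(12/2)
= 6

6


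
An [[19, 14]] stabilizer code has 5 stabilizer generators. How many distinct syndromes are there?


Each stabilizer generator gives a binary (+1 or -1) measurement outcome.
With 5 independent generators:
Total syndromes = 2^5
= 32

32


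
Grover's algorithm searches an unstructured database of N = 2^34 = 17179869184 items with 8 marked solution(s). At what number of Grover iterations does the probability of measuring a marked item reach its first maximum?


After j Grover iterations the success probability is P(j) = sin^2((2j+1)*theta), where sin(theta) = sqrt(k/N).
N = 2^34 = 17179869184, k = 8
sin(theta) = sqrt(k/N) = 2.157918644e-05
theta = arcsin(sqrt(k/N)) = 2.157918644e-05 rad
P(j) reaches its first maximum when (2j+1)*theta is as close as possible to pi/2, i.e. j = round(pi/(4*theta) - 1/2).
pi/(4*theta) - 1/2 = 36395.5970
(For comparison, the common estimate pi/4 * sqrt(N/k) = 36396.0970; the exact maximiser is used here.)
Optimal iterations = 36396

36396


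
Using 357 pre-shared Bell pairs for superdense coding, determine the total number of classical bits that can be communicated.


Superdense coding allows 2 classical bits per shared entangled pair.
357 pair(s) -> 2 * 357 = 714 classical bits

714


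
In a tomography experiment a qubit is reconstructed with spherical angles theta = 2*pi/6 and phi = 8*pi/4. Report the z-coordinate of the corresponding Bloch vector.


theta = 1.0472, phi = 6.2832
r_z = cos(theta) = 0.5000

0.5000


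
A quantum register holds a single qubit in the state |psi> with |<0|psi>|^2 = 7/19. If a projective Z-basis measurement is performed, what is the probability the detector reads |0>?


|alpha|^2 = 7/19 = 0.3684
|beta|^2 = 1 - 7/19 = 12/19 = 0.6316
P(|0>) = |alpha|^2 = 0.3684

0.3684


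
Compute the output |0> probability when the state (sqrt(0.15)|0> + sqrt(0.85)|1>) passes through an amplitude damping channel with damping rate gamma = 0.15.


For amplitude damping with parameter gamma on state sqrt(a)|0> + sqrt(b)|1>:
alpha^2 = 0.15, beta^2 = 0.85
P(|0>) = alpha^2 + gamma * beta^2
= 0.15 + 0.15 * 0.85
= 0.15 + 0.1275
= 0.2775

0.2775


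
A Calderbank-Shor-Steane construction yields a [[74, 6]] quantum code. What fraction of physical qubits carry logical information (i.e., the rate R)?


Code rate R = k/n
= 6/74
= 0.0811

0.0811


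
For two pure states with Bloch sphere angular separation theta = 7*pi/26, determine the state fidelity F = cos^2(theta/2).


For states separated by angle theta on Bloch sphere:
F = cos^2(theta/2)
theta = 7*pi/26 = 0.8458
theta/2 = 0.4229
cos(theta/2) = 0.9119
F = 0.8316

0.8316


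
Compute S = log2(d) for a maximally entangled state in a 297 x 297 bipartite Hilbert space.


For a maximally entangled state in d x d:
S = log2(d) = log2(297)
= 8.2143

8.2143


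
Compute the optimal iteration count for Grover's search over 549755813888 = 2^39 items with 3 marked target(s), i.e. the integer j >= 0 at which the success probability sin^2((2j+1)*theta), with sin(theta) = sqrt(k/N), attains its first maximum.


After j Grover iterations the success probability is P(j) = sin^2((2j+1)*theta), where sin(theta) = sqrt(k/N).
N = 2^39 = 549755813888, k = 3
sin(theta) = sqrt(k/N) = 2.336015456e-06
theta = arcsin(sqrt(k/N)) = 2.336015456e-06 rad
P(j) reaches its first maximum when (2j+1)*theta is as close as possible to pi/2, i.e. j = round(pi/(4*theta) - 1/2).
pi/(4*theta) - 1/2 = 336212.2427
(For comparison, the common estimate pi/4 * sqrt(N/k) = 336212.7427; the exact maximiser is used here.)
Optimal iterations = 336212

336212


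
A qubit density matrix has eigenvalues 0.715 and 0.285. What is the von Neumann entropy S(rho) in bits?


S = -p*log2(p) - (1-p)*log2(1-p)
p = 0.7150, 1-p = 0.2850
= -0.7150 * log2(0.7150) - 0.2850 * log2(0.2850)
= -(-0.3460) - (-0.5161)
= 0.8622

0.8622


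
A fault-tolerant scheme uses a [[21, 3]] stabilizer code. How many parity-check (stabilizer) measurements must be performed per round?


For an [[n,k]] stabilizer code:
Number of stabilizer generators = n - k
= 21 - 3
= 18

18


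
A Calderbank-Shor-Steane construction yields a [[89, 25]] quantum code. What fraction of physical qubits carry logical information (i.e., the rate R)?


Code rate R = k/n
= 25/89
= 0.2809

0.2809


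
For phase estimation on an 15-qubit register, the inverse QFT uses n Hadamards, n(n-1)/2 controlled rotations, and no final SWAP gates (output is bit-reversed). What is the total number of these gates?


Hadamard gates: 15
Controlled rotations: n*(n-1)/2 = 15*14/2 = 105
SWAP gates: 0 (omitted)
Total = 15 + 105
= 120

120
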